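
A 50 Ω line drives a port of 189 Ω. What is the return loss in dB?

RL ≈ 4.71 dB

Γ = (189 − 50)/(189 + 50) = 0.582
RL = −20·log₁₀|Γ| = −20·log₁₀(0.582)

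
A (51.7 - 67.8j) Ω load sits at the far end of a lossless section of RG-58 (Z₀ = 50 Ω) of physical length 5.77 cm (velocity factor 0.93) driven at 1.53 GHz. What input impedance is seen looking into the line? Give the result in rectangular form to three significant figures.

λ = v/f = 0.93·c / 1.53 GHz = 0.182 m
βl = 2π·l/λ = 2π × 0.316 = 114°
tan(βl) = tan(114°) = -2.26
Z_in = Z_0·(Z_L + jZ_0·tanβl)/(Z_0 + jZ_L·tanβl)
     = 50·(51.7 − j181)/(-103 − j117)

Z_in ≈ 32.5 + j50.9 Ω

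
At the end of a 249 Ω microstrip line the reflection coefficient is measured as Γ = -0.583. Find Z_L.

Z_L = Z_0·(1 + Γ)/(1 − Γ) = 249·(0.417)/(1.58)

Z_L ≈ 65.6 Ω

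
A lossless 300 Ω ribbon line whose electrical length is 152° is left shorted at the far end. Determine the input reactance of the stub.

tan(βl) = -0.532
For a shorted stub, Z_in = jZ_0·tan(βl)

X_in ≈ -160 Ω (capacitive)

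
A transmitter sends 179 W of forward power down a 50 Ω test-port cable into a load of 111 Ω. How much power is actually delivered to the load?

Γ = (111 − 50)/(111 + 50) = 0.379
|Γ|² = 0.144
P_refl = |Γ|²·P_inc = 25.7 W, P_del = (1 − |Γ|²)·P_inc = 153 W

P_delivered ≈ 153 W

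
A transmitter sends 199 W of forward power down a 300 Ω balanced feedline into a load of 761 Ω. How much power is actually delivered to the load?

P_delivered ≈ 161 W

Γ = (761 − 300)/(761 + 300) = 0.434
|Γ|² = 0.189
P_refl = |Γ|²·P_inc = 37.6 W, P_del = (1 − |Γ|²)·P_inc = 161 W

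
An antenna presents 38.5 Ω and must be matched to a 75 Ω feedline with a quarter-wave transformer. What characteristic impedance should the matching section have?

Z_qwt ≈ 53.7 Ω

Z_qwt = √(Z_0·R_L) = √(75 × 38.5) = √2888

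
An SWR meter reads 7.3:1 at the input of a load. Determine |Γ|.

|Γ| = (S − 1)/(S + 1) = (7.3 − 1)/(7.3 + 1) = 6.3/8.3

|Γ| ≈ 0.759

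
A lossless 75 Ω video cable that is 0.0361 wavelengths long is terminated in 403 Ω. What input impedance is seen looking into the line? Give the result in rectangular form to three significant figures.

βl = 2π × 0.0361 = 13°
tan(βl) = tan(13°) = 0.231
Z_in = Z_0·(Z_L + jZ_0·tanβl)/(Z_0 + jZ_L·tanβl)
     = 75·(403 + j17.3)/(75 + j93)

Z_in ≈ 167 − j190 Ω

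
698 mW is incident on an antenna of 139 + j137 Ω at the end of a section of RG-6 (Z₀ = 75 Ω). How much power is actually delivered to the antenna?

|Γ| = |(64 + j137)/(214 + j137)| = 0.595
|Γ|² = 0.354
P_refl = |Γ|²·P_inc = 247 mW, P_del = (1 − |Γ|²)·P_inc = 451 mW

P_delivered ≈ 451 mW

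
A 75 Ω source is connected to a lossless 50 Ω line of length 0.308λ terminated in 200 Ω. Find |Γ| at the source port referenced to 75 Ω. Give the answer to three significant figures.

βl = 2π × 0.308 = 111°
tan(βl) = -2.62
Z_in = Z_0·(Z_L + jZ_0·tanβl)/(Z_0 + jZ_L·tanβl) = 14.2 + j17.7 Ω
Γ_s = (Z_in − Z_s)/(Z_in + Z_s) = (-60.8 + j17.7)/(89.2 + j17.7), |Γ_s| = 0.697

|Γ| ≈ 0.697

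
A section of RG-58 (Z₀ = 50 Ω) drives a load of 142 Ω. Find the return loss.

RL ≈ 6.39 dB

Γ = (142 − 50)/(142 + 50) = 0.479
RL = −20·log₁₀|Γ| = −20·log₁₀(0.479)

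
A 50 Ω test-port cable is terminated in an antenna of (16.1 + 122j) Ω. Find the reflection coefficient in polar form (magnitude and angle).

Γ ≈ 0.913 ∠ 44°

Γ = (Z_L − Z_0)/(Z_L + Z_0) = (-33.9 + j122)/(66.1 + j122)
|Γ| = 127/139 = 0.913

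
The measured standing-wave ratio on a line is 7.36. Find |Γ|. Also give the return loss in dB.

|Γ| ≈ 0.761; return loss ≈ 2.37 dB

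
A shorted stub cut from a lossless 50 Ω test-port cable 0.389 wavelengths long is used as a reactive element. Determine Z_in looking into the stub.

Z_in ≈ −j41.9 Ω

βl = 2π × 0.389 = 140°
tan(βl) = -0.838
For a shorted stub, Z_in = jZ_0·tan(βl)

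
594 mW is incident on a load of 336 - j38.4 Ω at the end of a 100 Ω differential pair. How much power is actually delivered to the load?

|Γ| = |(236 − j38.4)/(436 − j38.4)| = 0.546
|Γ|² = 0.298
P_refl = |Γ|²·P_inc = 177 mW, P_del = (1 − |Γ|²)·P_inc = 417 mW

P_delivered ≈ 417 mW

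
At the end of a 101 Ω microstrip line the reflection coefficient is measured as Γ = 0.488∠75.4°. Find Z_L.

Z_L = Z_0·(1 + Γ)/(1 − Γ) = 101·(1.12 + j0.472)/(0.877 − j0.472)

Z_L ≈ 77.6 + j96.2 Ω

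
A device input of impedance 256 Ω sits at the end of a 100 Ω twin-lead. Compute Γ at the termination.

Γ = (Z_L − Z_0)/(Z_L + Z_0) = (256 − 100)/(256 + 100) = 156/356

Γ = 0.438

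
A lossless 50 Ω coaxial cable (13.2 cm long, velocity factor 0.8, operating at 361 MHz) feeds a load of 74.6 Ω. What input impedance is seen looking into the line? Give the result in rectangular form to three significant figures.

Z_in ≈ 35.5 − j8.78 Ω

λ = v/f = 0.8·c / 361 MHz = 0.665 m
βl = 2π·l/λ = 2π × 0.199 = 71.5°
tan(βl) = tan(71.5°) = 2.98
Z_in = Z_0·(Z_L + jZ_0·tanβl)/(Z_0 + jZ_L·tanβl)
     = 50·(74.6 + j149)/(50 + j223)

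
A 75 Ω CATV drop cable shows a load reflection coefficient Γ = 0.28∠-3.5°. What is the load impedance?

Z_L = Z_0·(1 + Γ)/(1 − Γ) = 75·(1.28 − j0.0171)/(0.721 + j0.0171)

Z_L ≈ 133 − j4.94 Ω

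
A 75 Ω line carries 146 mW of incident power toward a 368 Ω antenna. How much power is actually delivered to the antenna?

P_delivered ≈ 82.1 mW

Γ = (368 − 75)/(368 + 75) = 0.661
|Γ|² = 0.437
P_refl = |Γ|²·P_inc = 63.9 mW, P_del = (1 − |Γ|²)·P_inc = 82.1 mW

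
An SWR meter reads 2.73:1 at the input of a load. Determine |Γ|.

|Γ| = (S − 1)/(S + 1) = (2.73 − 1)/(2.73 + 1) = 1.73/3.73

|Γ| ≈ 0.464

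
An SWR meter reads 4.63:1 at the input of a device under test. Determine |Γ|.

|Γ| = (S − 1)/(S + 1) = (4.63 − 1)/(4.63 + 1) = 3.63/5.63

|Γ| ≈ 0.645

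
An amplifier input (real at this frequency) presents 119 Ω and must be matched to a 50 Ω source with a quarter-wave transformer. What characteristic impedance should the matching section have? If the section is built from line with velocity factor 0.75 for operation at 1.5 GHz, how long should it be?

Z_qwt = √(Z_0·R_L) = √(50 × 119) = √5950
λ = 0.75·c/f = 0.15 m, so l = λ/4 = 0.0375 m

Z_qwt ≈ 77.1 Ω; length ≈ 3.75 cm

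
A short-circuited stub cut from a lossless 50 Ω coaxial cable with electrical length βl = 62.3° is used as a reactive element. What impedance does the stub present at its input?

tan(βl) = 1.9
For a short-circuited stub, Z_in = jZ_0·tan(βl)

Z_in ≈ +j95.2 Ω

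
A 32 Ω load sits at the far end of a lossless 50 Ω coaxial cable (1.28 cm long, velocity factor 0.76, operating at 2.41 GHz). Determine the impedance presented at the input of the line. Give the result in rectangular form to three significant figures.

Z_in ≈ 48 + j22 Ω

λ = v/f = 0.76·c / 2.41 GHz = 0.0946 m
βl = 2π·l/λ = 2π × 0.135 = 48.7°
tan(βl) = tan(48.7°) = 1.14
Z_in = Z_0·(Z_L + jZ_0·tanβl)/(Z_0 + jZ_L·tanβl)
     = 50·(32 + j56.9)/(50 + j36.4)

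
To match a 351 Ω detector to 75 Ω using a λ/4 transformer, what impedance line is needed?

Z_qwt ≈ 162 Ω

Z_qwt = √(Z_0·R_L) = √(75 × 351) = √26320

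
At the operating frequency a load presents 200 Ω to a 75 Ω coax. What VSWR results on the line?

For a purely resistive load, VSWR = R_L/Z_0 or Z_0/R_L (whichever > 1) = 200/75

VSWR ≈ 2.67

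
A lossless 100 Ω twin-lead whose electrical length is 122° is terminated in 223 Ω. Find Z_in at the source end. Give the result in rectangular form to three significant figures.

tan(βl) = tan(122°) = -1.6
Z_in = Z_0·(Z_L + jZ_0·tanβl)/(Z_0 + jZ_L·tanβl)
     = 100·(223 − j160)/(100 − j357)

Z_in ≈ 57.8 + j46.3 Ω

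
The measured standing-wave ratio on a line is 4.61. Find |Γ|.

|Γ| ≈ 0.643

|Γ| = (S − 1)/(S + 1) = (4.61 − 1)/(4.61 + 1) = 3.61/5.61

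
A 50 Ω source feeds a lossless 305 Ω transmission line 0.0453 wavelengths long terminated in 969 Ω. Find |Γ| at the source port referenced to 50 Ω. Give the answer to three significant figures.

βl = 2π × 0.0453 = 16.3°
tan(βl) = 0.293
Z_in = Z_0·(Z_L + jZ_0·tanβl)/(Z_0 + jZ_L·tanβl) = 564 − j435 Ω
Γ_s = (Z_in − Z_s)/(Z_in + Z_s) = (514 − j435)/(614 − j435), |Γ_s| = 0.895

|Γ| ≈ 0.895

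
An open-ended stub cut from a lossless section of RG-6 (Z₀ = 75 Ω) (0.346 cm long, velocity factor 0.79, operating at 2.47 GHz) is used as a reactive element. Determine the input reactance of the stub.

X_in ≈ -325 Ω (capacitive)

λ = v/f = 0.79·c / 2.47 GHz = 0.096 m
βl = 2π·l/λ = 2π × 0.0361 = 13°
tan(βl) = 0.231
For an open-ended stub, Z_in = −jZ_0·cot(βl) = −jZ_0/tan(βl)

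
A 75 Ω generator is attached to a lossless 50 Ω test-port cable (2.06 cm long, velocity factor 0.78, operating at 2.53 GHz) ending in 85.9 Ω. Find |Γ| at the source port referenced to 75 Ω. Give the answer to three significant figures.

λ = v/f = 0.78·c / 2.53 GHz = 0.0925 m
βl = 2π·l/λ = 2π × 0.223 = 80.2°
tan(βl) = 5.78
Z_in = Z_0·(Z_L + jZ_0·tanβl)/(Z_0 + jZ_L·tanβl) = 29.7 − j5.66 Ω
Γ_s = (Z_in − Z_s)/(Z_in + Z_s) = (-45.3 − j5.66)/(105 − j5.66), |Γ_s| = 0.436

|Γ| ≈ 0.436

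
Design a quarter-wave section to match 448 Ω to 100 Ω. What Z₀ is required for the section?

Z_qwt ≈ 212 Ω

Z_qwt = √(Z_0·R_L) = √(100 × 448) = √44800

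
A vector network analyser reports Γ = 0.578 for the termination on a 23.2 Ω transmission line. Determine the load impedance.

Z_L ≈ 86.8 Ω

Z_L = Z_0·(1 + Γ)/(1 − Γ) = 23.2·(1.58)/(0.422)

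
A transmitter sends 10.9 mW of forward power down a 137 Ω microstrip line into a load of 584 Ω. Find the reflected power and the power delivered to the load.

Γ = (584 − 137)/(584 + 137) = 0.62
|Γ|² = 0.384
P_refl = |Γ|²·P_inc = 4.19 mW, P_del = (1 − |Γ|²)·P_inc = 6.71 mW

P_reflected ≈ 4.19 mW; P_delivered ≈ 6.71 mW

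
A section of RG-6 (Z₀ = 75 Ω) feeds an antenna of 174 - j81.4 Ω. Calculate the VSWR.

VSWR ≈ 2.92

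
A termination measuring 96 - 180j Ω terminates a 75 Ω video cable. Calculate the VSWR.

VSWR ≈ 6.41

Γ = (Z_L − Z_0)/(Z_L + Z_0) = (21 − j180)/(171 − j180)
|Γ| = 181/248 = 0.73
VSWR = (1 + |Γ|)/(1 − |Γ|) = 1.73/0.27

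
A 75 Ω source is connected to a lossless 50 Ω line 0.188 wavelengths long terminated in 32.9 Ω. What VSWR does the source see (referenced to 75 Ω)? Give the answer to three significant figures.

VSWR ≈ 1.38

βl = 2π × 0.188 = 67.7°
tan(βl) = 2.44
Z_in = Z_0·(Z_L + jZ_0·tanβl)/(Z_0 + jZ_L·tanβl) = 63.9 + j19.4 Ω
Γ_s = (Z_in − Z_s)/(Z_in + Z_s) = (-11.1 + j19.4)/(139 + j19.4), |Γ_s| = 0.159
VSWR = (1 + |Γ_s|)/(1 − |Γ_s|)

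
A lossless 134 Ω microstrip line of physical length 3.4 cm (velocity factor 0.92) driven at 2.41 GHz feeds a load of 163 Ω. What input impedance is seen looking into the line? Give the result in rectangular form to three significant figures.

Z_in ≈ 113 + j12.4 Ω

λ = v/f = 0.92·c / 2.41 GHz = 0.115 m
βl = 2π·l/λ = 2π × 0.297 = 107°
tan(βl) = tan(107°) = -3.3
Z_in = Z_0·(Z_L + jZ_0·tanβl)/(Z_0 + jZ_L·tanβl)
     = 134·(163 − j442)/(134 − j537)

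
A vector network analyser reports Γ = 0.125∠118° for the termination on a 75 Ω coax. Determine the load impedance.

Z_L ≈ 65.2 + j14.6 Ω

Z_L = Z_0·(1 + Γ)/(1 − Γ) = 75·(0.941 + j0.11)/(1.06 − j0.11)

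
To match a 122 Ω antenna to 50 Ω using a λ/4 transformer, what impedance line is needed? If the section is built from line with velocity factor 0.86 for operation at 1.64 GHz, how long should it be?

Z_qwt ≈ 78.1 Ω; length ≈ 3.93 cm

Z_qwt = √(Z_0·R_L) = √(50 × 122) = √6100
λ = 0.86·c/f = 0.157 m, so l = λ/4 = 0.0393 m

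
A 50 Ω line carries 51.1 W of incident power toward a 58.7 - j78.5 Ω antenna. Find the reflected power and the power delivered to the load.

P_reflected ≈ 17.7 W; P_delivered ≈ 33.4 W

|Γ| = |(8.7 − j78.5)/(108.7 − j78.5)| = 0.589
|Γ|² = 0.347
P_refl = |Γ|²·P_inc = 17.7 W, P_del = (1 − |Γ|²)·P_inc = 33.4 W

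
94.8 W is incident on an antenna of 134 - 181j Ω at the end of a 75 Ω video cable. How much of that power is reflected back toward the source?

P_reflected ≈ 44.9 W

|Γ| = |(59 − j181)/(209 − j181)| = 0.689
|Γ|² = 0.474
P_refl = |Γ|²·P_inc = 44.9 W, P_del = (1 − |Γ|²)·P_inc = 49.9 W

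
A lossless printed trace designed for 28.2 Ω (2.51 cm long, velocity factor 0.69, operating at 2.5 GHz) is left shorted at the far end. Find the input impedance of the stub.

λ = v/f = 0.69·c / 2.5 GHz = 0.0828 m
βl = 2π·l/λ = 2π × 0.303 = 109°
tan(βl) = -2.88
For a shorted stub, Z_in = jZ_0·tan(βl)

Z_in ≈ −j81.3 Ω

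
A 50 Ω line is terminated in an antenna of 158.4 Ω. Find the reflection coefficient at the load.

Γ = 0.52

Γ = (Z_L − Z_0)/(Z_L + Z_0) = (158.4 − 50)/(158.4 + 50) = 108.4/208.4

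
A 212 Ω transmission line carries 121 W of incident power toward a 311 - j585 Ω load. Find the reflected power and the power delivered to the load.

P_reflected ≈ 69.2 W; P_delivered ≈ 51.8 W

|Γ| = |(99 − j585)/(523 − j585)| = 0.756
|Γ|² = 0.572
P_refl = |Γ|²·P_inc = 69.2 W, P_del = (1 − |Γ|²)·P_inc = 51.8 W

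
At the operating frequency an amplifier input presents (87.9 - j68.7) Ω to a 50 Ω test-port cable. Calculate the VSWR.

VSWR ≈ 3.08

Γ = (Z_L − Z_0)/(Z_L + Z_0) = (37.9 − j68.7)/(137.9 − j68.7)
|Γ| = 78.5/154 = 0.509
VSWR = (1 + |Γ|)/(1 − |Γ|) = 1.51/0.491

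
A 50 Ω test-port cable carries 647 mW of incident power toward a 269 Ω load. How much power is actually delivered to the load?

Γ = (269 − 50)/(269 + 50) = 0.687
|Γ|² = 0.471
P_refl = |Γ|²·P_inc = 305 mW, P_del = (1 − |Γ|²)·P_inc = 342 mW

P_delivered ≈ 342 mW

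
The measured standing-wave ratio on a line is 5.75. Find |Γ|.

|Γ| ≈ 0.704

|Γ| = (S − 1)/(S + 1) = (5.75 − 1)/(5.75 + 1) = 4.75/6.75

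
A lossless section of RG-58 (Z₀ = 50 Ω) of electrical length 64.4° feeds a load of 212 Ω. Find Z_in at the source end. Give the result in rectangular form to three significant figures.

Z_in ≈ 14.3 − j22.3 Ω

tan(βl) = tan(64.4°) = 2.09
Z_in = Z_0·(Z_L + jZ_0·tanβl)/(Z_0 + jZ_L·tanβl)
     = 50·(212 + j104)/(50 + j442)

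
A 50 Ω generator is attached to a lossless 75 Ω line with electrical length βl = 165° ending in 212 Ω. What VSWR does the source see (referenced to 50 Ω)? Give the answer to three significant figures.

tan(βl) = -0.268
Z_in = Z_0·(Z_L + jZ_0·tanβl)/(Z_0 + jZ_L·tanβl) = 144 + j89.3 Ω
Γ_s = (Z_in − Z_s)/(Z_in + Z_s) = (94.4 + j89.3)/(194 + j89.3), |Γ_s| = 0.607
VSWR = (1 + |Γ_s|)/(1 − |Γ_s|)

VSWR ≈ 4.09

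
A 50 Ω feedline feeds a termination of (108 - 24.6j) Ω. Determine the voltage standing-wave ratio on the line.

VSWR ≈ 2.3

Γ = (Z_L − Z_0)/(Z_L + Z_0) = (58 − j24.6)/(158 − j24.6)
|Γ| = 63/160 = 0.394
VSWR = (1 + |Γ|)/(1 − |Γ|) = 1.39/0.606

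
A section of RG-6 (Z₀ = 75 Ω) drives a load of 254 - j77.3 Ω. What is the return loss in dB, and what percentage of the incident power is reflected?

Γ = (179 − j77.3)/(329 − j77.3), |Γ| = 0.577
RL = −20·log₁₀(0.577) = 4.78 dB
P_refl/P_inc = |Γ|² = 0.333

RL ≈ 4.78 dB; 33.3% of incident power reflected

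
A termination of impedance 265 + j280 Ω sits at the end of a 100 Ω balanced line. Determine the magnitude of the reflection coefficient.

Γ = (Z_L − Z_0)/(Z_L + Z_0) = (165 + j280)/(365 + j280)
|Γ| = 325/460

|Γ| ≈ 0.706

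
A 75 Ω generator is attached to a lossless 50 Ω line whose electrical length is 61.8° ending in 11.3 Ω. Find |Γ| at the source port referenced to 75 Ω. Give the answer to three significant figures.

tan(βl) = 1.86
Z_in = Z_0·(Z_L + jZ_0·tanβl)/(Z_0 + jZ_L·tanβl) = 43 + j75.1 Ω
Γ_s = (Z_in − Z_s)/(Z_in + Z_s) = (-32 + j75.1)/(118 + j75.1), |Γ_s| = 0.584

|Γ| ≈ 0.584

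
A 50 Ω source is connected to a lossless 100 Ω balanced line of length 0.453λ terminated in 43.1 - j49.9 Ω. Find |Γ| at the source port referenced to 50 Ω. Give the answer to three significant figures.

βl = 2π × 0.453 = 163°
tan(βl) = -0.304
Z_in = Z_0·(Z_L + jZ_0·tanβl)/(Z_0 + jZ_L·tanβl) = 63.9 − j84.8 Ω
Γ_s = (Z_in − Z_s)/(Z_in + Z_s) = (13.9 − j84.8)/(114 − j84.8), |Γ_s| = 0.605

|Γ| ≈ 0.605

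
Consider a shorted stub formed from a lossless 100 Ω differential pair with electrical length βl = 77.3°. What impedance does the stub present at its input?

tan(βl) = 4.44
For a shorted stub, Z_in = jZ_0·tan(βl)

Z_in ≈ +j444 Ω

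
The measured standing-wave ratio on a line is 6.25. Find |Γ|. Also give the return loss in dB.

|Γ| = (S − 1)/(S + 1) = (6.25 − 1)/(6.25 + 1) = 5.25/7.25
RL = −20·log₁₀|Γ| = −20·log₁₀(0.724)

|Γ| ≈ 0.724; return loss ≈ 2.8 dB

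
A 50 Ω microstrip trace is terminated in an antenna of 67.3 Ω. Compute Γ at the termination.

Γ = (Z_L − Z_0)/(Z_L + Z_0) = (67.3 − 50)/(67.3 + 50) = 17.3/117.3

Γ = 0.147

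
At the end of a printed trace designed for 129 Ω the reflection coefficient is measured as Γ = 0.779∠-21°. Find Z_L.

Z_L = Z_0·(1 + Γ)/(1 − Γ) = 129·(1.73 − j0.279)/(0.273 + j0.279)

Z_L ≈ 333 − j473 Ω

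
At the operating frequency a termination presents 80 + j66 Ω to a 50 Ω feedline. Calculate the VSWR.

Γ = (Z_L − Z_0)/(Z_L + Z_0) = (30 + j66)/(130 + j66)
|Γ| = 72.5/146 = 0.497
VSWR = (1 + |Γ|)/(1 − |Γ|) = 1.5/0.503

VSWR ≈ 2.98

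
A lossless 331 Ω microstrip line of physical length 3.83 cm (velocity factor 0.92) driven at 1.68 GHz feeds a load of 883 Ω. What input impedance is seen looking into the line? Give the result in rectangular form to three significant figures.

Z_in ≈ 125 − j30.2 Ω

λ = v/f = 0.92·c / 1.68 GHz = 0.164 m
βl = 2π·l/λ = 2π × 0.233 = 83.9°
tan(βl) = tan(83.9°) = 9.4
Z_in = Z_0·(Z_L + jZ_0·tanβl)/(Z_0 + jZ_L·tanβl)
     = 331·(883 + j3110)/(331 + j8300)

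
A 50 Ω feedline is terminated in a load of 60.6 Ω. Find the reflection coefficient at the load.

Γ = (Z_L − Z_0)/(Z_L + Z_0) = (60.6 − 50)/(60.6 + 50) = 10.6/110.6

Γ = 0.0958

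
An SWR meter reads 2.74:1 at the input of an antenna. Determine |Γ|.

|Γ| ≈ 0.465

|Γ| = (S − 1)/(S + 1) = (2.74 − 1)/(2.74 + 1) = 1.74/3.74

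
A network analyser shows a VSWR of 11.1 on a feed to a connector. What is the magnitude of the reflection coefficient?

|Γ| ≈ 0.835

|Γ| = (S − 1)/(S + 1) = (11.1 − 1)/(11.1 + 1) = 10.1/12.1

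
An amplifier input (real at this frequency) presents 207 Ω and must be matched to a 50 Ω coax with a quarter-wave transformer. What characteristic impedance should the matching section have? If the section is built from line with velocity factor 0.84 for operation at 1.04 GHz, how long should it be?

Z_qwt ≈ 102 Ω; length ≈ 6.06 cm

Z_qwt = √(Z_0·R_L) = √(50 × 207) = √10350
λ = 0.84·c/f = 0.242 m, so l = λ/4 = 0.0606 m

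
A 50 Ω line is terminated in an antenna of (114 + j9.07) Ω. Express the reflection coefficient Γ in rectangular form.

Γ = (Z_L − Z_0)/(Z_L + Z_0) = (64 + j9.07)/(164 + j9.07)

Γ ≈ 0.392 + j0.0336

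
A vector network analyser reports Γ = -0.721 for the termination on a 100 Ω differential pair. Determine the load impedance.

Z_L = Z_0·(1 + Γ)/(1 − Γ) = 100·(0.279)/(1.72)

Z_L ≈ 16.2 Ω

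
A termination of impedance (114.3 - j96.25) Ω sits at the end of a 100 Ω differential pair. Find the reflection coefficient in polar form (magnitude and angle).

Γ ≈ 0.414 ∠ -57.4°

Γ = (Z_L − Z_0)/(Z_L + Z_0) = (14.3 − j96.25)/(214.3 − j96.25)
|Γ| = 97.3/235 = 0.414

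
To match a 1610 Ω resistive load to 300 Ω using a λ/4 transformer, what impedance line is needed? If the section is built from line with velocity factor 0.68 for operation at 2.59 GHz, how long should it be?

Z_qwt = √(Z_0·R_L) = √(300 × 1610) = √483000
λ = 0.68·c/f = 0.0788 m, so l = λ/4 = 0.0197 m

Z_qwt ≈ 695 Ω; length ≈ 1.97 cm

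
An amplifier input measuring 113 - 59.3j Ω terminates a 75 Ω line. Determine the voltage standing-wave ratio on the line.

Γ = (Z_L − Z_0)/(Z_L + Z_0) = (38 − j59.3)/(188 − j59.3)
|Γ| = 70.4/197 = 0.357
VSWR = (1 + |Γ|)/(1 − |Γ|) = 1.36/0.643

VSWR ≈ 2.11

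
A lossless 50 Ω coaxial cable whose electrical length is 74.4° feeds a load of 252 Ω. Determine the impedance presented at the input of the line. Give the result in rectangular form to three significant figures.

Z_in ≈ 10.7 − j13.4 Ω

tan(βl) = tan(74.4°) = 3.58
Z_in = Z_0·(Z_L + jZ_0·tanβl)/(Z_0 + jZ_L·tanβl)
     = 50·(252 + j179)/(50 + j903)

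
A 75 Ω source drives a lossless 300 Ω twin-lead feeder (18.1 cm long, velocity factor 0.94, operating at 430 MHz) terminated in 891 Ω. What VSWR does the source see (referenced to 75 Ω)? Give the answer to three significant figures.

λ = v/f = 0.94·c / 430 MHz = 0.656 m
βl = 2π·l/λ = 2π × 0.276 = 99.4°
tan(βl) = -6.07
Z_in = Z_0·(Z_L + jZ_0·tanβl)/(Z_0 + jZ_L·tanβl) = 103 + j43.7 Ω
Γ_s = (Z_in − Z_s)/(Z_in + Z_s) = (28.4 + j43.7)/(178 + j43.7), |Γ_s| = 0.284
VSWR = (1 + |Γ_s|)/(1 − |Γ_s|)

VSWR ≈ 1.79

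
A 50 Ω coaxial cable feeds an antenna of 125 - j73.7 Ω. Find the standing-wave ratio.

VSWR ≈ 3.48

Γ = (Z_L − Z_0)/(Z_L + Z_0) = (75 − j73.7)/(175 − j73.7)
|Γ| = 105/190 = 0.554
VSWR = (1 + |Γ|)/(1 − |Γ|) = 1.55/0.446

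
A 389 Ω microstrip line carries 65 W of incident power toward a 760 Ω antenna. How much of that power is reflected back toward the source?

Γ = (760 − 389)/(760 + 389) = 0.323
|Γ|² = 0.104
P_refl = |Γ|²·P_inc = 6.78 W, P_del = (1 − |Γ|²)·P_inc = 58.2 W

P_reflected ≈ 6.78 W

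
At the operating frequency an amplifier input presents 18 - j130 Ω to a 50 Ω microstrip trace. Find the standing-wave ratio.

VSWR ≈ 21.9

Γ = (Z_L − Z_0)/(Z_L + Z_0) = (-32 − j130)/(68 − j130)
|Γ| = 134/147 = 0.913
VSWR = (1 + |Γ|)/(1 − |Γ|) = 1.91/0.0875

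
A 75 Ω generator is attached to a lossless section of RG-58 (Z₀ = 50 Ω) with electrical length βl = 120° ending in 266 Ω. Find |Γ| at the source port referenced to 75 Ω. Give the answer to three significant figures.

|Γ| ≈ 0.747

tan(βl) = -1.73
Z_in = Z_0·(Z_L + jZ_0·tanβl)/(Z_0 + jZ_L·tanβl) = 12.4 + j27.5 Ω
Γ_s = (Z_in − Z_s)/(Z_in + Z_s) = (-62.6 + j27.5)/(87.4 + j27.5), |Γ_s| = 0.747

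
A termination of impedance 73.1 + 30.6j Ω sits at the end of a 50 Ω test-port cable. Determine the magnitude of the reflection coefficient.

|Γ| ≈ 0.302

Γ = (Z_L − Z_0)/(Z_L + Z_0) = (23.1 + j30.6)/(123.1 + j30.6)
|Γ| = 38.3/127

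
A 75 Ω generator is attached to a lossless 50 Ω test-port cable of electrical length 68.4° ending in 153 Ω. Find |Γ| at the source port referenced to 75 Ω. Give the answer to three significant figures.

tan(βl) = 2.53
Z_in = Z_0·(Z_L + jZ_0·tanβl)/(Z_0 + jZ_L·tanβl) = 18.6 − j17.4 Ω
Γ_s = (Z_in − Z_s)/(Z_in + Z_s) = (-56.4 − j17.4)/(93.6 − j17.4), |Γ_s| = 0.62

|Γ| ≈ 0.62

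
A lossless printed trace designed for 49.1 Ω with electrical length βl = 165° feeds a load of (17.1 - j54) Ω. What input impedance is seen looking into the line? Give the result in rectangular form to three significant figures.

Z_in ≈ 36.2 − j90.4 Ω

tan(βl) = tan(165°) = -0.268
Z_in = Z_0·(Z_L + jZ_0·tanβl)/(Z_0 + jZ_L·tanβl)
     = 49.1·(17.1 − j67.2)/(34.6 − j4.58)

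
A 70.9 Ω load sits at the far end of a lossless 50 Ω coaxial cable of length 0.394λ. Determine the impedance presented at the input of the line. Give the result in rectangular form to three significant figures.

βl = 2π × 0.394 = 142°
tan(βl) = tan(142°) = -0.786
Z_in = Z_0·(Z_L + jZ_0·tanβl)/(Z_0 + jZ_L·tanβl)
     = 50·(70.9 − j39.3)/(50 − j55.7)

Z_in ≈ 51.2 + j17.7 Ω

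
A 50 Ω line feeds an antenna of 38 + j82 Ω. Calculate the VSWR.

VSWR ≈ 5.43

Γ = (Z_L − Z_0)/(Z_L + Z_0) = (-12 + j82)/(88 + j82)
|Γ| = 82.9/120 = 0.689
VSWR = (1 + |Γ|)/(1 − |Γ|) = 1.69/0.311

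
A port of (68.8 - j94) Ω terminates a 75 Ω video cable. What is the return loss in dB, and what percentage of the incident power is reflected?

Γ = (-6.2 − j94)/(143.8 − j94), |Γ| = 0.548
RL = −20·log₁₀(0.548) = 5.22 dB
P_refl/P_inc = |Γ|² = 0.301

RL ≈ 5.22 dB; 30.1% of incident power reflected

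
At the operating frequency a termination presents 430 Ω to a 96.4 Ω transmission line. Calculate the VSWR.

For a purely resistive load, VSWR = R_L/Z_0 or Z_0/R_L (whichever > 1) = 430/96.4

VSWR ≈ 4.46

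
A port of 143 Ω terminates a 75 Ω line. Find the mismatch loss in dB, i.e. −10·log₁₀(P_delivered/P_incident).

Γ = (143 − 75)/(143 + 75) = 0.312
|Γ|² = 0.0973, so P_del/P_inc = 1 − |Γ|² = 0.903
ML = −10·log₁₀(1 − |Γ|²)

mismatch loss ≈ 0.445 dB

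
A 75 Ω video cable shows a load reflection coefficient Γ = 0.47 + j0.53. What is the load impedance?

Z_L ≈ 66.5 + j142 Ω

Z_L = Z_0·(1 + Γ)/(1 − Γ) = 75·(1.47 + j0.53)/(0.53 − j0.53)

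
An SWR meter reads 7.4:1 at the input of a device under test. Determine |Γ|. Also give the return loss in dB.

|Γ| = (S − 1)/(S + 1) = (7.4 − 1)/(7.4 + 1) = 6.4/8.4
RL = −20·log₁₀|Γ| = −20·log₁₀(0.762)

|Γ| ≈ 0.762; return loss ≈ 2.36 dB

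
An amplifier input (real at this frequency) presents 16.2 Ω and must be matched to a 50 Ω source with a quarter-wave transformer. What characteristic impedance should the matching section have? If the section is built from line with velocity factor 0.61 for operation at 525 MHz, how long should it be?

Z_qwt ≈ 28.5 Ω; length ≈ 8.71 cm

Z_qwt = √(Z_0·R_L) = √(50 × 16.2) = √810
λ = 0.61·c/f = 0.349 m, so l = λ/4 = 0.0871 m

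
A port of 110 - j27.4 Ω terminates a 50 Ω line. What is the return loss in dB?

Γ = (60 − j27.4)/(160 − j27.4), |Γ| = 0.406
RL = −20·log₁₀|Γ| = −20·log₁₀(0.406)

RL ≈ 7.82 dB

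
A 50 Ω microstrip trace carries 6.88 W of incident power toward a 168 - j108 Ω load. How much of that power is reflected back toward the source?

P_reflected ≈ 2.97 W

|Γ| = |(118 − j108)/(218 − j108)| = 0.658
|Γ|² = 0.432
P_refl = |Γ|²·P_inc = 2.97 W, P_del = (1 − |Γ|²)·P_inc = 3.91 W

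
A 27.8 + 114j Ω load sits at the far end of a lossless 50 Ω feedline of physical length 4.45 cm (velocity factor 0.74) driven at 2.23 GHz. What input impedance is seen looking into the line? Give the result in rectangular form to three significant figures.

Z_in ≈ 9.62 + j55.1 Ω

λ = v/f = 0.74·c / 2.23 GHz = 0.0996 m
βl = 2π·l/λ = 2π × 0.447 = 161°
tan(βl) = tan(161°) = -0.346
Z_in = Z_0·(Z_L + jZ_0·tanβl)/(Z_0 + jZ_L·tanβl)
     = 50·(27.8 + j96.7)/(89.4 − j9.61)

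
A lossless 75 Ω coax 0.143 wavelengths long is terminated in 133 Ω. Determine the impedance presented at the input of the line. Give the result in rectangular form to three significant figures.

βl = 2π × 0.143 = 51.5°
tan(βl) = tan(51.5°) = 1.26
Z_in = Z_0·(Z_L + jZ_0·tanβl)/(Z_0 + jZ_L·tanβl)
     = 75·(133 + j94.2)/(75 + j167)

Z_in ≈ 57.5 − j33.9 Ω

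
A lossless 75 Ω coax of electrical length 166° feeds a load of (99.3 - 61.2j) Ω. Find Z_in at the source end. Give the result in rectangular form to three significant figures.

Z_in ≈ 142 − j41.5 Ω

tan(βl) = tan(166°) = -0.249
Z_in = Z_0·(Z_L + jZ_0·tanβl)/(Z_0 + jZ_L·tanβl)
     = 75·(99.3 − j79.9)/(59.7 − j24.8)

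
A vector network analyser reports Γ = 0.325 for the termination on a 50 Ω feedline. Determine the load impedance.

Z_L = Z_0·(1 + Γ)/(1 − Γ) = 50·(1.32)/(0.675)

Z_L ≈ 98.1 Ω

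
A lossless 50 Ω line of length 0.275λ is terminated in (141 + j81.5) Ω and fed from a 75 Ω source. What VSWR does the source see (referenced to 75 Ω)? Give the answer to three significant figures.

VSWR ≈ 5.79

βl = 2π × 0.275 = 99°
tan(βl) = -6.31
Z_in = Z_0·(Z_L + jZ_0·tanβl)/(Z_0 + jZ_L·tanβl) = 13 − j0.301 Ω
Γ_s = (Z_in − Z_s)/(Z_in + Z_s) = (-62 − j0.301)/(88 − j0.301), |Γ_s| = 0.705
VSWR = (1 + |Γ_s|)/(1 − |Γ_s|)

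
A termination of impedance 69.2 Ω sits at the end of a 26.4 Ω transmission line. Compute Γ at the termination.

Γ = (Z_L − Z_0)/(Z_L + Z_0) = (69.2 − 26.4)/(69.2 + 26.4) = 42.8/95.6

Γ = 0.448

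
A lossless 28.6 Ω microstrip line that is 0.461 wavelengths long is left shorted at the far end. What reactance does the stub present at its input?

X_in ≈ -7.15 Ω (capacitive)

βl = 2π × 0.461 = 166°
tan(βl) = -0.25
For a shorted stub, Z_in = jZ_0·tan(βl)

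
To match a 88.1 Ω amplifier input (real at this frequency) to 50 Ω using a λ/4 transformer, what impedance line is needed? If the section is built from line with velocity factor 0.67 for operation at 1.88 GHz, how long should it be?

Z_qwt = √(Z_0·R_L) = √(50 × 88.1) = √4405
λ = 0.67·c/f = 0.107 m, so l = λ/4 = 0.0267 m

Z_qwt ≈ 66.4 Ω; length ≈ 2.67 cm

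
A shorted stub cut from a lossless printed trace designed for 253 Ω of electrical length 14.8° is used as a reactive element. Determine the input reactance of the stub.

tan(βl) = 0.264
For a shorted stub, Z_in = jZ_0·tan(βl)

X_in ≈ 66.8 Ω (inductive)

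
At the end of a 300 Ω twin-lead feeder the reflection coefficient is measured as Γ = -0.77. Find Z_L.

Z_L = Z_0·(1 + Γ)/(1 − Γ) = 300·(0.23)/(1.77)

Z_L ≈ 39 Ω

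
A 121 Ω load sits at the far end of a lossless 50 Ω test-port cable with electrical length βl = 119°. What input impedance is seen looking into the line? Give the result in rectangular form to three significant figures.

Z_in ≈ 25.7 + j21.8 Ω

tan(βl) = tan(119°) = -1.8
Z_in = Z_0·(Z_L + jZ_0·tanβl)/(Z_0 + jZ_L·tanβl)
     = 50·(121 − j90.2)/(50 − j218)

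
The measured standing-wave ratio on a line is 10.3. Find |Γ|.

|Γ| ≈ 0.823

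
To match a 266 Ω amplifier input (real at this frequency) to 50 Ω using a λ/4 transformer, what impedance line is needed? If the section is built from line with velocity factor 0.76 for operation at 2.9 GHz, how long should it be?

Z_qwt = √(Z_0·R_L) = √(50 × 266) = √13300
λ = 0.76·c/f = 0.0786 m, so l = λ/4 = 0.0197 m

Z_qwt ≈ 115 Ω; length ≈ 1.97 cm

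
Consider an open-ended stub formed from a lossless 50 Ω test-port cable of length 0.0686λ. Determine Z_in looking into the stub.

Z_in ≈ −j109 Ω

βl = 2π × 0.0686 = 24.7°
tan(βl) = 0.46
For an open-ended stub, Z_in = −jZ_0·cot(βl) = −jZ_0/tan(βl)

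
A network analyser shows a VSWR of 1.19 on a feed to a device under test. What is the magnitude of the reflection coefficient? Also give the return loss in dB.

|Γ| = (S − 1)/(S + 1) = (1.19 − 1)/(1.19 + 1) = 0.19/2.19
RL = −20·log₁₀|Γ| = −20·log₁₀(0.0868)

|Γ| ≈ 0.0868; return loss ≈ 21.2 dB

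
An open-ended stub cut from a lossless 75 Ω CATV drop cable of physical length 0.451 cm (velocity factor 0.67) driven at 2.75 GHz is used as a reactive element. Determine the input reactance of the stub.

λ = v/f = 0.67·c / 2.75 GHz = 0.0731 m
βl = 2π·l/λ = 2π × 0.0617 = 22.2°
tan(βl) = 0.408
For an open-ended stub, Z_in = −jZ_0·cot(βl) = −jZ_0/tan(βl)

X_in ≈ -184 Ω (capacitive)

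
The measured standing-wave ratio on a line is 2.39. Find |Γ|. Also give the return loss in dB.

|Γ| = (S − 1)/(S + 1) = (2.39 − 1)/(2.39 + 1) = 1.39/3.39
RL = −20·log₁₀|Γ| = −20·log₁₀(0.41)

|Γ| ≈ 0.41; return loss ≈ 7.74 dB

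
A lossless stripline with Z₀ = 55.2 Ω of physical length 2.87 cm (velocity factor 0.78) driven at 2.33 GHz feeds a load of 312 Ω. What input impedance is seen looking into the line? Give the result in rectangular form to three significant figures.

λ = v/f = 0.78·c / 2.33 GHz = 0.1 m
βl = 2π·l/λ = 2π × 0.286 = 103°
tan(βl) = tan(103°) = -4.37
Z_in = Z_0·(Z_L + jZ_0·tanβl)/(Z_0 + jZ_L·tanβl)
     = 55.2·(312 − j241)/(55.2 − j1360)

Z_in ≈ 10.3 + j12.2 Ω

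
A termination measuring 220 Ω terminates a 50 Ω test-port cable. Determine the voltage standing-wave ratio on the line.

VSWR ≈ 4.4

Γ = (220 − 50)/(220 + 50) = 0.63
VSWR = (1 + 0.63)/(1 − 0.63)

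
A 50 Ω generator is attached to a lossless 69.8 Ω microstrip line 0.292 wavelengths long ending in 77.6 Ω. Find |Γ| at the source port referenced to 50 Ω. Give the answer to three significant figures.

|Γ| ≈ 0.123

βl = 2π × 0.292 = 105°
tan(βl) = -3.7
Z_in = Z_0·(Z_L + jZ_0·tanβl)/(Z_0 + jZ_L·tanβl) = 63.6 + j3.4 Ω
Γ_s = (Z_in − Z_s)/(Z_in + Z_s) = (13.6 + j3.4)/(114 + j3.4), |Γ_s| = 0.123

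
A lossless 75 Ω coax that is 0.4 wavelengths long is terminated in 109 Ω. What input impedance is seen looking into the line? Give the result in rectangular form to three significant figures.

Z_in ≈ 78.7 + j28.7 Ω

βl = 2π × 0.4 = 144°
tan(βl) = tan(144°) = -0.727
Z_in = Z_0·(Z_L + jZ_0·tanβl)/(Z_0 + jZ_L·tanβl)
     = 75·(109 − j54.5)/(75 − j79.2)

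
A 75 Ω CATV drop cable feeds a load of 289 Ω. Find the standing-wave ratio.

VSWR ≈ 3.85

Γ = (289 − 75)/(289 + 75) = 0.588
VSWR = (1 + 0.588)/(1 − 0.588)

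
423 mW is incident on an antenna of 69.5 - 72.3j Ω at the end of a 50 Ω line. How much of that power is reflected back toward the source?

|Γ| = |(19.5 − j72.3)/(119.5 − j72.3)| = 0.536
|Γ|² = 0.287
P_refl = |Γ|²·P_inc = 122 mW, P_del = (1 − |Γ|²)·P_inc = 301 mW

P_reflected ≈ 122 mW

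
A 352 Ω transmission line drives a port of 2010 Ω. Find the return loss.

Γ = (2010 − 352)/(2010 + 352) = 0.702
RL = −20·log₁₀|Γ| = −20·log₁₀(0.702)

RL ≈ 3.07 dB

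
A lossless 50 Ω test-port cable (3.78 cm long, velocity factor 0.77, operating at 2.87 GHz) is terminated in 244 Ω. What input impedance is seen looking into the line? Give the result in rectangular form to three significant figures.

λ = v/f = 0.77·c / 2.87 GHz = 0.0805 m
βl = 2π·l/λ = 2π × 0.47 = 169°
tan(βl) = tan(169°) = -0.193
Z_in = Z_0·(Z_L + jZ_0·tanβl)/(Z_0 + jZ_L·tanβl)
     = 50·(244 − j9.66)/(50 − j47.1)

Z_in ≈ 134 + j117 Ω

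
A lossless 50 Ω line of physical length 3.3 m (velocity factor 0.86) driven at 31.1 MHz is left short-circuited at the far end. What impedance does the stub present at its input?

Z_in ≈ −j37.4 Ω

λ = v/f = 0.86·c / 31.1 MHz = 8.3 m
βl = 2π·l/λ = 2π × 0.398 = 143°
tan(βl) = -0.748
For a short-circuited stub, Z_in = jZ_0·tan(βl)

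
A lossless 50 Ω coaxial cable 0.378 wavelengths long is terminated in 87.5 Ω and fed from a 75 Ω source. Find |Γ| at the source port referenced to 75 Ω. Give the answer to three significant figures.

βl = 2π × 0.378 = 136°
tan(βl) = -0.963
Z_in = Z_0·(Z_L + jZ_0·tanβl)/(Z_0 + jZ_L·tanβl) = 43.9 + j25.9 Ω
Γ_s = (Z_in − Z_s)/(Z_in + Z_s) = (-31.1 + j25.9)/(119 + j25.9), |Γ_s| = 0.332

|Γ| ≈ 0.332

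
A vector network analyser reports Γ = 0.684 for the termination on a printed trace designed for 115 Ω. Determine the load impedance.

Z_L = Z_0·(1 + Γ)/(1 − Γ) = 115·(1.68)/(0.316)

Z_L ≈ 613 Ω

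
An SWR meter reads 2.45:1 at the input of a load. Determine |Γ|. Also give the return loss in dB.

|Γ| ≈ 0.42; return loss ≈ 7.53 dB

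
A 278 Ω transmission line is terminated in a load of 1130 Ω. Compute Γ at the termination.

Γ = (Z_L − Z_0)/(Z_L + Z_0) = (1130 − 278)/(1130 + 278) = 852/1408

Γ = 0.605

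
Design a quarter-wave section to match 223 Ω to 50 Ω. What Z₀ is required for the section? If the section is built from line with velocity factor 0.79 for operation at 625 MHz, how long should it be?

Z_qwt ≈ 106 Ω; length ≈ 9.48 cm

Z_qwt = √(Z_0·R_L) = √(50 × 223) = √11150
λ = 0.79·c/f = 0.379 m, so l = λ/4 = 0.0948 m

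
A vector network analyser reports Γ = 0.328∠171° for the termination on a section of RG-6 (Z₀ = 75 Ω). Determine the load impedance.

Z_L ≈ 38.1 + j4.38 Ω

Z_L = Z_0·(1 + Γ)/(1 − Γ) = 75·(0.676 + j0.0513)/(1.32 − j0.0513)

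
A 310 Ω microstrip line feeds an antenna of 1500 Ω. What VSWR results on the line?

VSWR ≈ 4.84

Γ = (1500 − 310)/(1500 + 310) = 0.657
VSWR = (1 + 0.657)/(1 − 0.657)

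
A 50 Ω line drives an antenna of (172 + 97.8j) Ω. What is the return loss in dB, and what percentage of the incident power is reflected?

Γ = (122 + j97.8)/(222 + j97.8), |Γ| = 0.645
RL = −20·log₁₀(0.645) = 3.81 dB
P_refl/P_inc = |Γ|² = 0.415

RL ≈ 3.81 dB; 41.5% of incident power reflected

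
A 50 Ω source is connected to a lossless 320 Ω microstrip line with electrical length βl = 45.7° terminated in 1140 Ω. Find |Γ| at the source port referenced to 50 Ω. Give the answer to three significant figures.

tan(βl) = 1.02
Z_in = Z_0·(Z_L + jZ_0·tanβl)/(Z_0 + jZ_L·tanβl) = 163 − j268 Ω
Γ_s = (Z_in − Z_s)/(Z_in + Z_s) = (113 − j268)/(213 − j268), |Γ_s| = 0.849

|Γ| ≈ 0.849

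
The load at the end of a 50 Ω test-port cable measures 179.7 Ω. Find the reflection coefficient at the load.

Γ = 0.565

Γ = (Z_L − Z_0)/(Z_L + Z_0) = (179.7 − 50)/(179.7 + 50) = 129.7/229.7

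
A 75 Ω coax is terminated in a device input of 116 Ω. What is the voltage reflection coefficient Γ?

Γ = (Z_L − Z_0)/(Z_L + Z_0) = (116 − 75)/(116 + 75) = 41/191

Γ = 0.215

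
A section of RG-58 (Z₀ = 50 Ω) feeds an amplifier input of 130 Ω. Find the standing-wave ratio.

VSWR ≈ 2.6

Γ = (130 − 50)/(130 + 50) = 0.444
VSWR = (1 + 0.444)/(1 − 0.444)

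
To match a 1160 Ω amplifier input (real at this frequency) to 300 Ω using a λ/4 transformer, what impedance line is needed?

Z_qwt ≈ 590 Ω

Z_qwt = √(Z_0·R_L) = √(300 × 1160) = √348000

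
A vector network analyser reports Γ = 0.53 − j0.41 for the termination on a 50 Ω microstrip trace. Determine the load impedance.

Z_L ≈ 70.8 − j105 Ω

Z_L = Z_0·(1 + Γ)/(1 − Γ) = 50·(1.53 − j0.41)/(0.47 + j0.41)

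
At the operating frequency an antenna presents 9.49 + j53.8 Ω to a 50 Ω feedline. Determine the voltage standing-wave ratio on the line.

VSWR ≈ 11.5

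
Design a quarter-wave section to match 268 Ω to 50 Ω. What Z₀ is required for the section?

Z_qwt = √(Z_0·R_L) = √(50 × 268) = √13400

Z_qwt ≈ 116 Ω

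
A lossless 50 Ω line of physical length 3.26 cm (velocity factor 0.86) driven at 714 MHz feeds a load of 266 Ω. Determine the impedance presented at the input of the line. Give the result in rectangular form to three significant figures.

λ = v/f = 0.86·c / 714 MHz = 0.361 m
βl = 2π·l/λ = 2π × 0.0902 = 32.5°
tan(βl) = tan(32.5°) = 0.637
Z_in = Z_0·(Z_L + jZ_0·tanβl)/(Z_0 + jZ_L·tanβl)
     = 50·(266 + j31.8)/(50 + j169)

Z_in ≈ 30 − j69.7 Ω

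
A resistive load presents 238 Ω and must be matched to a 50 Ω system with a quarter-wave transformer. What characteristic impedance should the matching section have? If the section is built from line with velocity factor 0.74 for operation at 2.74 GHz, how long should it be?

Z_qwt ≈ 109 Ω; length ≈ 2.03 cm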